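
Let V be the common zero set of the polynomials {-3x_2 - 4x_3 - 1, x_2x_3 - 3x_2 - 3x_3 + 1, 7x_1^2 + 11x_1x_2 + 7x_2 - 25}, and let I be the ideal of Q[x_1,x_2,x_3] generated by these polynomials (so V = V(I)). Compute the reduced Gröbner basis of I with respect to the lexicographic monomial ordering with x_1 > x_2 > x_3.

Buchberger's algorithm terminates because the ascending chain of leading-term ideals stabilizes.

f_1 = -3x_2 - 4x_3 - 1, LT = x_2.
f_2 = x_2x_3 - 3x_2 - 3x_3 + 1, LT = x_2x_3.
f_3 = 7x_1^2 + 11x_1x_2 + 7x_2 - 25, LT = x_1^2.

S(f_1,f_2): lcm = x_2x_3. S = 3x_2 + 4/3x_3^2 + 10/3x_3 - 1.
  leading term x_2: subtract (-1)·f_1 from 3x_2 + 4/3x_3^2 + 10/3x_3 - 1 → 4/3x_3^2 - 2/3x_3 - 2
  leading term x_3^2: no divisor's leading term divides it; move 4/3x_3^2 to the remainder.
  leading term x_3: no divisor's leading term divides it; move -2/3x_3 to the remainder.
  leading term 1: no divisor's leading term divides it; move -2 to the remainder.
  remainder 4/3x_3^2 - 2/3x_3 - 2 ≠ 0; add g_4 = 4/3x_3^2 - 2/3x_3 - 2 to the basis.

The other S-polynomials (S(f_1,f_3), S(f_2,f_3), S(f_1,g_4), S(f_2,g_4), S(f_3,g_4)) all reduce to 0 modulo the current basis, so we have a Gröbner basis.
Inter-reduce: drop elements whose leading term is divisible by another's, tail-reduce, and make monic.

G = {x_1^2 - 44/21x_1x_3 - 11/21x_1 - 4/3x_3 - 82/21, x_2 + 4/3x_3 + 1/3, x_3^2 - 1/2x_3 - 3/2}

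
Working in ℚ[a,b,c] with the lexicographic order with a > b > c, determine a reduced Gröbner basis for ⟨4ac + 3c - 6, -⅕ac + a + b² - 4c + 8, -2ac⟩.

Buchberger's algorithm terminates because the ascending chain of leading-term ideals stabilizes.

f_1 = 4ac + 3c - 6, LT = ac.
f_2 = -⅕ac + a + b² - 4c + 8, LT = ac.
f_3 = -2ac, LT = ac.

S(f_1,f_2): lcm = ac. S = 5a + 5b² - 77/4c + 77/2.
  leading term a: no divisor's leading term divides it; move 5a to the remainder.
  leading term b²: no divisor's leading term divides it; move 5b² to the remainder.
  leading term c: no divisor's leading term divides it; move -77/4c to the remainder.
  leading term 1: no divisor's leading term divides it; move 77/2 to the remainder.
  remainder 5a + 5b² - 77/4c + 77/2 ≠ 0; add g_4 = 5a + 5b² - 77/4c + 77/2 to the basis.

S(f_1,f_3): lcm = ac. S = ¾c - 3/2.
  leading term c: no divisor's leading term divides it; move ¾c to the remainder.
  leading term 1: no divisor's leading term divides it; move -3/2 to the remainder.
  remainder ¾c - 3/2 ≠ 0; add g_5 = ¾c - 3/2 to the basis.

S(f_2,f_3): lcm = ac. S = -5a - 5b² + 20c - 40.
  leading term a: subtract (-1)·g_4 from -5a - 5b² + 20c - 40 → ¾c - 3/2
  leading term c: subtract (1)·g_5 from ¾c - 3/2 → 0
  remainder 0.

S(f_1,g_4): lcm = ac. S = -b²c + 77/20c² - 139/20c - 3/2.
  leading term b²c: subtract (-4/3b²)·g_5 from -b²c + 77/20c² - 139/20c - 3/2 → -2b² + 77/20c² - 139/20c - 3/2
  leading term b²: no divisor's leading term divides it; move -2b² to the remainder.
  leading term c²: subtract (77/15c)·g_5 from 77/20c² - 139/20c - 3/2 → ¾c - 3/2
  leading term c: subtract (1)·g_5 from ¾c - 3/2 → 0
  remainder -2b² ≠ 0; add g_6 = -2b² to the basis.

S(f_2,g_4): lcm = ac. S = -5a - b²c - 5b² + 77/20c² + 123/10c - 40.
  leading term a: subtract (-1)·g_4 from -5a - b²c - 5b² + 77/20c² + 123/10c - 40 → -b²c + 77/20c² - 139/20c - 3/2
  leading term b²c: subtract (-4/3b²)·g_5 from -b²c + 77/20c² - 139/20c - 3/2 → -2b² + 77/20c² - 139/20c - 3/2
  leading term b²: subtract (1)·g_6 from -2b² + 77/20c² - 139/20c - 3/2 → 77/20c² - 139/20c - 3/2
  leading term c²: subtract (77/15c)·g_5 from 77/20c² - 139/20c - 3/2 → ¾c - 3/2
  leading term c: subtract (1)·g_5 from ¾c - 3/2 → 0
  remainder 0.

S(f_3,g_4): lcm = ac. S = -b²c + 77/20c² - 77/10c.
  leading term b²c: subtract (-4/3b²)·g_5 from -b²c + 77/20c² - 77/10c → -2b² + 77/20c² - 77/10c
  leading term b²: subtract (1)·g_6 from -2b² + 77/20c² - 77/10c → 77/20c² - 77/10c
  leading term c²: subtract (77/15c)·g_5 from 77/20c² - 77/10c → 0
  remainder 0.

S(f_1,g_5): lcm = ac. S = 2a + ¾c - 3/2.
  leading term a: subtract (⅖)·g_4 from 2a + ¾c - 3/2 → -2b² + 169/20c - 169/10
  leading term b²: subtract (1)·g_6 from -2b² + 169/20c - 169/10 → 169/20c - 169/10
  leading term c: subtract (169/15)·g_5 from 169/20c - 169/10 → 0
  remainder 0.

S(f_2,g_5): lcm = ac. S = -3a - 5b² + 20c - 40.
  leading term a: subtract (-⅗)·g_4 from -3a - 5b² + 20c - 40 → -2b² + 169/20c - 169/10
  leading term b²: subtract (1)·g_6 from -2b² + 169/20c - 169/10 → 169/20c - 169/10
  leading term c: subtract (169/15)·g_5 from 169/20c - 169/10 → 0
  remainder 0.

S(f_3,g_5): lcm = ac. S = 2a.
  leading term a: subtract (⅖)·g_4 from 2a → -2b² + 77/10c - 77/5
  leading term b²: subtract (1)·g_6 from -2b² + 77/10c - 77/5 → 77/10c - 77/5
  leading term c: subtract (154/15)·g_5 from 77/10c - 77/5 → 0
  remainder 0.

S(g_4,g_5): leading monomials are coprime, so the S-polynomial reduces to 0 (Buchberger's first criterion).
S(f_1,g_6): leading monomials are coprime, so the S-polynomial reduces to 0 (Buchberger's first criterion).
S(f_2,g_6): leading monomials are coprime, so the S-polynomial reduces to 0 (Buchberger's first criterion).
S(f_3,g_6): leading monomials are coprime, so the S-polynomial reduces to 0 (Buchberger's first criterion).
S(g_4,g_6): leading monomials are coprime, so the S-polynomial reduces to 0 (Buchberger's first criterion).
S(g_5,g_6): leading monomials are coprime, so the S-polynomial reduces to 0 (Buchberger's first criterion).
Every S-polynomial of the final basis reduces to 0, so we have a Gröbner basis.
Inter-reduce: drop elements whose leading term is divisible by another's, tail-reduce, and make monic.

G = {a, b², c - 2}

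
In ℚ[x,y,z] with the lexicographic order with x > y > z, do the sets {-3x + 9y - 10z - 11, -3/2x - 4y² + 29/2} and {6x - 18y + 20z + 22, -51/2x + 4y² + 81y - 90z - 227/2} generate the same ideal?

Equality of ideals is decidable: compute both reduced Gröbner bases (unique for the ordering) and check whether they agree.
Buchberger on the first generating set:
f_1 = -3x + 9y - 10z - 11, LT = x.
f_2 = -3/2x - 4y² + 29/2, LT = x.

S(f_1,f_2): lcm = x. S = -8/3y² - 3y + 10/3z + 40/3.
  leading term y²: no divisor's leading term divides it; move -8/3y² to the remainder.
  leading term y: no divisor's leading term divides it; move -3y to the remainder.
  leading term z: no divisor's leading term divides it; move 10/3z to the remainder.
  leading term 1: no divisor's leading term divides it; move 40/3 to the remainder.
  remainder -8/3y² - 3y + 10/3z + 40/3 ≠ 0; add g_3 = -8/3y² - 3y + 10/3z + 40/3 to the basis.

The other S-polynomials (S(f_1,g_3), S(f_2,g_3)) all reduce to 0 modulo the current basis, so we have a Gröbner basis.
Inter-reduce: drop elements whose leading term is divisible by another's, tail-reduce, and make monic.
Reduced Gröbner basis: {x - 3y + 10/3z + 11/3, y² + 9/8y - 5/4z - 5}.

Buchberger on the second generating set:
h_1 = 6x - 18y + 20z + 22, LT = x.
h_2 = -51/2x + 4y² + 81y - 90z - 227/2, LT = x.

S(h_1,h_2): lcm = x. S = 8/51y² + 3/17y - 10/51z - 40/51.
  leading term y²: no divisor's leading term divides it; move 8/51y² to the remainder.
  leading term y: no divisor's leading term divides it; move 3/17y to the remainder.
  leading term z: no divisor's leading term divides it; move -10/51z to the remainder.
  leading term 1: no divisor's leading term divides it; move -40/51 to the remainder.
  remainder 8/51y² + 3/17y - 10/51z - 40/51 ≠ 0; add k_3 = 8/51y² + 3/17y - 10/51z - 40/51 to the basis.

The other S-polynomials (S(h_1,k_3), S(h_2,k_3)) all reduce to 0 modulo the current basis, so we have a Gröbner basis.
Inter-reduce: drop elements whose leading term is divisible by another's, tail-reduce, and make monic.
Reduced Gröbner basis: {x - 3y + 10/3z + 11/3, y² + 9/8y - 5/4z - 5}.

Same reduced basis, so the two generating sets span the same ideal.

Yes, the ideals are equal.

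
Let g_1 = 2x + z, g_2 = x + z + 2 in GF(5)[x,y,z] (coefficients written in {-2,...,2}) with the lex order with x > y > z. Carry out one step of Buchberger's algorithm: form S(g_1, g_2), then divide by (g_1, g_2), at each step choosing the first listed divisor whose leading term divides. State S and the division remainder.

lcm(LM(g_1), LM(g_2)) = x.
S = (lcm/LT(g_1))·g_1 − (lcm/LT(g_2))·g_2 = 2z - 2.
Reduce S modulo (g_1, g_2) in that order:
  leading term z: no divisor's leading term divides it; move 2z to the remainder.
  leading term 1: no divisor's leading term divides it; move -2 to the remainder.
The remainder 2z - 2 is nonzero, so it would be added as the next basis element.

S(g_1, g_2) = 2z - 2; remainder on division = 2z - 2.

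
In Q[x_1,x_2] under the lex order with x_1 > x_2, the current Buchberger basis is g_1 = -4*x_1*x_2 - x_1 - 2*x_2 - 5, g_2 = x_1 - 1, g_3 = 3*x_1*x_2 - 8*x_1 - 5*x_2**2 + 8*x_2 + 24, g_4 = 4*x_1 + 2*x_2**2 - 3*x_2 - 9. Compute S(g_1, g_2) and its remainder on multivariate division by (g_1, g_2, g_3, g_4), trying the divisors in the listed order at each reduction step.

S(g_1, g_2) = 1/4*x_1 + 3/2*x_2 + 5/4; remainder on division = 3/2*x_2 + 3/2.

lcm(LM(g_1), LM(g_2)) = x_1*x_2.
S = (lcm/LT(g_1))·g_1 − (lcm/LT(g_2))·g_2 = 1/4*x_1 + 3/2*x_2 + 5/4.
Reduce S modulo (g_1, g_2, g_3, g_4) in that order:
  leading term x_1: subtract (1/4)·g_2 from 1/4*x_1 + 3/2*x_2 + 5/4 → 3/2*x_2 + 3/2
  leading term x_2: no divisor's leading term divides it; move 3/2*x_2 to the remainder.
  leading term 1: no divisor's leading term divides it; move 3/2 to the remainder.
The remainder 3/2*x_2 + 3/2 is nonzero, so it would be added as the next basis element.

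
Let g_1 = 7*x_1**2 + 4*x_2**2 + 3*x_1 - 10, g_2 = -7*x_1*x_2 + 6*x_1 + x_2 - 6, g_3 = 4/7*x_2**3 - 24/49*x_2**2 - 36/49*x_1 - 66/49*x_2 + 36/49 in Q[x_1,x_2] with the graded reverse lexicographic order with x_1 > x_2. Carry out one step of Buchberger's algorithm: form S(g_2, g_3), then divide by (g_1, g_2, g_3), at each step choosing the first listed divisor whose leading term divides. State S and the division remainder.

lcm(LM(g_2), LM(g_3)) = x_1*x_2**3.
S = (lcm/LT(g_2))·g_2 − (lcm/LT(g_3))·g_3 = -1/7*x_2**3 + 9/7*x_1**2 + 33/14*x_1*x_2 + 6/7*x_2**2 - 9/7*x_1.
Reduce S modulo (g_1, g_2, g_3) in that order:
  leading term x_2**3: subtract (-1/4)·g_3 from -1/7*x_2**3 + 9/7*x_1**2 + 33/14*x_1*x_2 + 6/7*x_2**2 - 9/7*x_1 → 9/7*x_1**2 + 33/14*x_1*x_2 + 36/49*x_2**2 - 72/49*x_1 - 33/98*x_2 + 9/49
  leading term x_1**2: subtract (9/49)·g_1 from 9/7*x_1**2 + 33/14*x_1*x_2 + 36/49*x_2**2 - 72/49*x_1 - 33/98*x_2 + 9/49 → 33/14*x_1*x_2 - 99/49*x_1 - 33/98*x_2 + 99/49
  leading term x_1*x_2: subtract (-33/98)·g_2 from 33/14*x_1*x_2 - 99/49*x_1 - 33/98*x_2 + 99/49 → 0
The remainder is 0, so this S-polynomial contributes no new basis element.

S(g_2, g_3) = -1/7*x_2**3 + 9/7*x_1**2 + 33/14*x_1*x_2 + 6/7*x_2**2 - 9/7*x_1; remainder on division = 0.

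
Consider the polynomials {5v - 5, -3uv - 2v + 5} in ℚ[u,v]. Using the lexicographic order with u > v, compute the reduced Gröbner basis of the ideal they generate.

This is the nonlinear analogue of row-reducing a linear system.

f_1 = 5v - 5, LT = v.
f_2 = -3uv - 2v + 5, LT = uv.

S(f_1,f_2): lcm = uv. S = -u - ⅔v + 5/3.
  leading term u: no divisor's leading term divides it; move -u to the remainder.
  leading term v: subtract (-2/15)·f_1 from -⅔v + 5/3 → 1
  leading term 1: no divisor's leading term divides it; move 1 to the remainder.
  remainder -u + 1 ≠ 0; add g_3 = -u + 1 to the basis.

The other S-polynomials (S(f_1,g_3), S(f_2,g_3)) all reduce to 0 modulo the current basis, so we have a Gröbner basis.
Inter-reduce: drop elements whose leading term is divisible by another's, tail-reduce, and make monic.

G = {u - 1, v - 1}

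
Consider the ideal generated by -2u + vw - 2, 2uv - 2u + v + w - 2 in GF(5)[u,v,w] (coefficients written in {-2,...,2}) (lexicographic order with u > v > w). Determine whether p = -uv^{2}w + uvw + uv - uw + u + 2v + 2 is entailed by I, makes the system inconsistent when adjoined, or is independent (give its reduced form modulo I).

-uv^{2}w + uvw + uv - uw + u + 2v + 2 is independent of I; its normal form modulo I is -2vw + 2v + 1.

First compute the reduced Gröbner basis of I by Buchberger's algorithm.
f_1 = -2u + vw - 2, LT = u.
f_2 = 2uv - 2u + v + w - 2, LT = uv.

S(f_1,f_2): lcm = uv. S = u + 2v^{2}w - 2v + 2w + 1.
  reduce S modulo (f_1, f_2):
  remainder 2v^{2}w - 2vw - 2v + 2w ≠ 0; add h_3 = 2v^{2}w - 2vw - 2v + 2w to the basis.

The other S-polynomials (S(f_1,h_3), S(f_2,h_3)) all reduce to 0 modulo the current basis, so we have a Gröbner basis.
Inter-reduce: drop elements whose leading term is divisible by another's, tail-reduce, and make monic.
Reduced Gröbner basis: {u + 2vw + 1, v^{2}w - vw - v + w}.
Label its elements g_1 = u + 2vw + 1, g_2 = v^{2}w - vw - v + w.

Reduce p = -uv^{2}w + uvw + uv - uw + u + 2v + 2 modulo G:
  leading term uv^{2}w: subtract (-v^{2}w)·g_1 from -uv^{2}w + uvw + uv - uw + u + 2v + 2 → uvw + uv - uw + u + 2v^{3}w^{2} + v^{2}w + 2v + 2
  leading term uvw: subtract (vw)·g_1 from uvw + uv - uw + u + 2v^{3}w^{2} + v^{2}w + 2v + 2 → uv - uw + u + 2v^{3}w^{2} - 2v^{2}w^{2} + v^{2}w - vw + 2v + 2
  leading term uv: subtract (v)·g_1 from uv - uw + u + 2v^{3}w^{2} - 2v^{2}w^{2} + v^{2}w - vw + 2v + 2 → -uw + u + 2v^{3}w^{2} - 2v^{2}w^{2} - v^{2}w - vw + v + 2
  leading term uw: subtract (-w)·g_1 from -uw + u + 2v^{3}w^{2} - 2v^{2}w^{2} - v^{2}w - vw + v + 2 → u + 2v^{3}w^{2} - 2v^{2}w^{2} - v^{2}w + 2vw^{2} - vw + v + w + 2
  leading term u: subtract (1)·g_1 from u + 2v^{3}w^{2} - 2v^{2}w^{2} - v^{2}w + 2vw^{2} - vw + v + w + 2 → 2v^{3}w^{2} - 2v^{2}w^{2} - v^{2}w + 2vw^{2} + 2vw + v + w + 1
  leading term v^{3}w^{2}: subtract (2vw)·g_2 from 2v^{3}w^{2} - 2v^{2}w^{2} - v^{2}w + 2vw^{2} + 2vw + v + w + 1 → v^{2}w + 2vw + v + w + 1
  leading term v^{2}w: subtract (1)·g_2 from v^{2}w + 2vw + v + w + 1 → -2vw + 2v + 1
  leading term vw: no divisor's leading term divides it; move -2vw to the remainder.
  leading term v: no divisor's leading term divides it; move 2v to the remainder.
  leading term 1: no divisor's leading term divides it; move 1 to the remainder.
  normal form = -2vw + 2v + 1.
The normal form is nonzero, so p ∉ I. Since p minus its normal form lies in I, I + (p) = I + (r) where r = -2vw + 2v + 1; decide whether this ideal is the whole ring.
Run Buchberger on G together with r (pairs among the g_i already reduce to 0 since G is a Gröbner basis):
g_1 = u + 2vw + 1, LT = u.
g_2 = v^{2}w - vw - v + w, LT = v^{2}w.
r = -2vw + 2v + 1, LT = vw.

S(g_2,r): lcm = v^{2}w. S = v^{2} - vw + 2v + w.
  reduce S modulo (g_1, g_2, r):
  remainder v^{2} + v + w + 2 ≠ 0; add m_4 = v^{2} + v + w + 2 to the basis.

S(g_2,m_4): lcm = v^{2}w. S = -2vw - v - w^{2} - w.
  reduce S modulo (g_1, g_2, r, m_4):
  remainder 2v - w^{2} - w - 1 ≠ 0; add m_5 = 2v - w^{2} - w - 1 to the basis.

S(r,m_5): lcm = vw. S = -v - 2w^{3} - 2w^{2} - 2w + 2.
  reduce S modulo (g_1, g_2, r, m_4, m_5):
  remainder -2w^{3} - 1 ≠ 0; add m_6 = -2w^{3} - 1 to the basis.

The other S-polynomials (S(g_1,g_2), S(g_1,r), S(g_1,m_4), S(r,m_4), S(g_1,m_5), S(g_2,m_5), S(m_4,m_5), S(g_1,m_6), S(g_2,m_6), S(r,m_6), S(m_4,m_6), S(m_5,m_6)) all reduce to 0 modulo the current basis, so we have a Gröbner basis.
Inter-reduce: drop elements whose leading term is divisible by another's, tail-reduce, and make monic.
Reduced Gröbner basis: {u + w^{2} + w - 2, v + 2w^{2} + 2w + 2, w^{3} - 2}.
The reduced Gröbner basis of I + (p) is {u + w^{2} + w - 2, v + 2w^{2} + 2w + 2, w^{3} - 2} ≠ {1}, a proper ideal, so the enlarged system stays consistent: p is independent of I, with normal form -2vw + 2v + 1.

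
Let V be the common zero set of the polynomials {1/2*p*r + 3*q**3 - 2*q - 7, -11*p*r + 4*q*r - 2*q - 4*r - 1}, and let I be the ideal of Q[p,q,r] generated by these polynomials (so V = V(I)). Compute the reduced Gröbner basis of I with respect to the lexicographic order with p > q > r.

f_1 = 1/2*p*r + 3*q**3 - 2*q - 7, LT = p*r.
f_2 = -11*p*r + 4*q*r - 2*q - 4*r - 1, LT = p*r.

S(f_1,f_2): lcm = p*r. S = 6*q**3 + 4/11*q*r - 46/11*q - 4/11*r - 155/11.
  reduce S modulo (f_1, f_2):
  remainder 6*q**3 + 4/11*q*r - 46/11*q - 4/11*r - 155/11 ≠ 0; add g_3 = 6*q**3 + 4/11*q*r - 46/11*q - 4/11*r - 155/11 to the basis.

The other S-polynomials (S(f_1,g_3), S(f_2,g_3)) all reduce to 0 modulo the current basis, so we have a Gröbner basis.
Inter-reduce: drop elements whose leading term is divisible by another's, tail-reduce, and make monic.

G = {p*r - 4/11*q*r + 2/11*q + 4/11*r + 1/11, q**3 + 2/33*q*r - 23/33*q - 2/33*r - 155/66}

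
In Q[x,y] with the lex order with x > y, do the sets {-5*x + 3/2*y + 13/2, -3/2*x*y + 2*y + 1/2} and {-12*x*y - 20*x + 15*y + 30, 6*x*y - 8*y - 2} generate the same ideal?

No, the ideals differ.

Two ideals are equal iff their reduced Gröbner bases coincide (the reduced basis is unique for a fixed ordering).
Buchberger on the first generating set:
f_1 = -5*x + 3/2*y + 13/2, LT = x.
f_2 = -3/2*x*y + 2*y + 1/2, LT = x*y.

S(f_1,f_2): lcm = x*y. S = -3/10*y**2 + 1/30*y + 1/3.
  leading term y**2: no divisor's leading term divides it; move -3/10*y**2 to the remainder.
  leading term y: no divisor's leading term divides it; move 1/30*y to the remainder.
  leading term 1: no divisor's leading term divides it; move 1/3 to the remainder.
  remainder -3/10*y**2 + 1/30*y + 1/3 ≠ 0; add g_3 = -3/10*y**2 + 1/30*y + 1/3 to the basis.

S(f_1,g_3): leading monomials are coprime, so the S-polynomial reduces to 0 (Buchberger's first criterion).
S(f_2,g_3): lcm = x*y**2. S = 1/9*x*y + 10/9*x - 4/3*y**2 - 1/3*y.
  leading term x*y: subtract (-1/45*y)·f_1 from 1/9*x*y + 10/9*x - 4/3*y**2 - 1/3*y → 10/9*x - 13/10*y**2 - 17/90*y
  leading term x: subtract (-2/9)·f_1 from 10/9*x - 13/10*y**2 - 17/90*y → -13/10*y**2 + 13/90*y + 13/9
  leading term y**2: subtract (13/3)·g_3 from -13/10*y**2 + 13/90*y + 13/9 → 0
  remainder 0.

Every S-polynomial of the final basis reduces to 0, so we have a Gröbner basis.
Inter-reduce: drop elements whose leading term is divisible by another's, tail-reduce, and make monic.
Reduced Gröbner basis: {x - 3/10*y - 13/10, y**2 - 1/9*y - 10/9}.

Buchberger on the second generating set:
h_1 = -12*x*y - 20*x + 15*y + 30, LT = x*y.
h_2 = 6*x*y - 8*y - 2, LT = x*y.

S(h_1,h_2): lcm = x*y. S = 5/3*x + 1/12*y - 13/6.
  leading term x: no divisor's leading term divides it; move 5/3*x to the remainder.
  leading term y: no divisor's leading term divides it; move 1/12*y to the remainder.
  leading term 1: no divisor's leading term divides it; move -13/6 to the remainder.
  remainder 5/3*x + 1/12*y - 13/6 ≠ 0; add k_3 = 5/3*x + 1/12*y - 13/6 to the basis.

S(h_1,k_3): lcm = x*y. S = 5/3*x - 1/20*y**2 + 1/20*y - 5/2.
  leading term x: subtract (1)·k_3 from 5/3*x - 1/20*y**2 + 1/20*y - 5/2 → -1/20*y**2 - 1/30*y - 1/3
  leading term y**2: no divisor's leading term divides it; move -1/20*y**2 to the remainder.
  leading term y: no divisor's leading term divides it; move -1/30*y to the remainder.
  leading term 1: no divisor's leading term divides it; move -1/3 to the remainder.
  remainder -1/20*y**2 - 1/30*y - 1/3 ≠ 0; add k_4 = -1/20*y**2 - 1/30*y - 1/3 to the basis.

S(h_2,k_3): lcm = x*y. S = -1/20*y**2 - 1/30*y - 1/3.
  leading term y**2: subtract (1)·k_4 from -1/20*y**2 - 1/30*y - 1/3 → 0
  remainder 0.

S(h_1,k_4): lcm = x*y**2. S = x*y - 20/3*x - 5/4*y**2 - 5/2*y.
  leading term x*y: subtract (-1/12)·h_1 from x*y - 20/3*x - 5/4*y**2 - 5/2*y → -25/3*x - 5/4*y**2 - 5/4*y + 5/2
  leading term x: subtract (-5)·k_3 from -25/3*x - 5/4*y**2 - 5/4*y + 5/2 → -5/4*y**2 - 5/6*y - 25/3
  leading term y**2: subtract (25)·k_4 from -5/4*y**2 - 5/6*y - 25/3 → 0
  remainder 0.

S(h_2,k_4): lcm = x*y**2. S = -2/3*x*y - 20/3*x - 4/3*y**2 - 1/3*y.
  leading term x*y: subtract (1/18)·h_1 from -2/3*x*y - 20/3*x - 4/3*y**2 - 1/3*y → -50/9*x - 4/3*y**2 - 7/6*y - 5/3
  leading term x: subtract (-10/3)·k_3 from -50/9*x - 4/3*y**2 - 7/6*y - 5/3 → -4/3*y**2 - 8/9*y - 80/9
  leading term y**2: subtract (80/3)·k_4 from -4/3*y**2 - 8/9*y - 80/9 → 0
  remainder 0.

S(k_3,k_4): leading monomials are coprime, so the S-polynomial reduces to 0 (Buchberger's first criterion).
Every S-polynomial of the final basis reduces to 0, so we have a Gröbner basis.
Inter-reduce: drop elements whose leading term is divisible by another's, tail-reduce, and make monic.
Reduced Gröbner basis: {x + 1/20*y - 13/10, y**2 + 2/3*y + 20/3}.

These differ, so the ideals are not equal.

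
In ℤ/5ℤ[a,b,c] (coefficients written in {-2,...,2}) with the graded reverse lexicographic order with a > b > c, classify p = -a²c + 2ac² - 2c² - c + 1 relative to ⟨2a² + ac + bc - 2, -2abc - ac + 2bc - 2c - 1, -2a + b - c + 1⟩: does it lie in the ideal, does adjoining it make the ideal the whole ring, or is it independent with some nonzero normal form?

First compute the reduced Gröbner basis of I by Buchberger's algorithm.
f_1 = 2a² + ac + bc - 2, LT = a².
f_2 = -2abc - ac + 2bc - 2c - 1, LT = abc.
f_3 = -2a + b - c + 1, LT = a.

S(f_1,f_2): lcm = a²bc. S = -2abc² - 2b²c² + 2a²c + abc - ac - bc + 2a.
  reduce S modulo (f_1, f_2, f_3):
  remainder -2b²c² + 2bc² - 2bc - c² + b - c - 2 ≠ 0; add h_4 = -2b²c² + 2bc² - 2bc - c² + b - c - 2 to the basis.

S(f_1,f_3): lcm = a². S = -2ab - 2bc - 2a - 1.
  reduce S modulo (f_1, f_2, f_3, h_4):
  remainder -b² - bc - 2b + c - 2 ≠ 0; add h_5 = -b² - bc - 2b + c - 2 to the basis.

S(f_2,f_3): lcm = abc. S = -2b²c + 2bc² - 2ac + 2bc + c - 2.
  reduce S modulo (f_1, f_2, f_3, h_4, h_5):
  remainder -bc² - c² - c - 2 ≠ 0; add h_6 = -bc² - c² - c - 2 to the basis.

S(f_2,h_5): lcm = ab²c. S = -abc² + abc - b²c + ac² - 2ac + bc - 2b.
  reduce S modulo (f_1, f_2, f_3, h_4, h_5, h_6):
  remainder -2c³ - bc - 2b + 2c - 2 ≠ 0; add h_7 = -2c³ - bc - 2b + 2c - 2 to the basis.

The other S-polynomials (S(f_1,h_4), S(f_2,h_4), S(f_3,h_4), S(f_1,h_5), S(f_3,h_5), S(h_4,h_5), S(f_1,h_6), S(f_2,h_6), S(f_3,h_6), S(h_4,h_6), S(h_5,h_6), S(f_1,h_7), S(f_2,h_7), S(f_3,h_7), S(h_4,h_7), S(h_5,h_7), S(h_6,h_7)) all reduce to 0 modulo the current basis, so we have a Gröbner basis.
Inter-reduce: drop elements whose leading term is divisible by another's, tail-reduce, and make monic.
Reduced Gröbner basis: {bc² + c² + c + 2, c³ - 2bc + b - c + 1, b² + bc + 2b - c + 2, a + 2b - 2c + 2}.
Label its elements g_1 = bc² + c² + c + 2, g_2 = c³ - 2bc + b - c + 1, g_3 = b² + bc + 2b - c + 2, g_4 = a + 2b - 2c + 2.

Reduce p = -a²c + 2ac² - 2c² - c + 1 modulo G:
  leading term a²c: subtract (-ac)·g_4 from -a²c + 2ac² - 2c² - c + 1 → 2abc + 2ac - 2c² - c + 1
  leading term abc: subtract (2bc)·g_4 from 2abc + 2ac - 2c² - c + 1 → b²c - bc² + 2ac + bc - 2c² - c + 1
  leading term b²c: subtract (c)·g_3 from b²c - bc² + 2ac + bc - 2c² - c + 1 → -2bc² + 2ac - bc - c² + 2c + 1
  leading term bc²: subtract (-2)·g_1 from -2bc² + 2ac - bc - c² + 2c + 1 → 2ac - bc + c² - c
  leading term ac: subtract (2c)·g_4 from 2ac - bc + c² - c → 0
  normal form = 0.
Since the normal form is 0, p ∈ I.

Ideal membership is decidable via reduction modulo a Gröbner basis.

-a²c + 2ac² - 2c² - c + 1 lies in I (it reduces to 0).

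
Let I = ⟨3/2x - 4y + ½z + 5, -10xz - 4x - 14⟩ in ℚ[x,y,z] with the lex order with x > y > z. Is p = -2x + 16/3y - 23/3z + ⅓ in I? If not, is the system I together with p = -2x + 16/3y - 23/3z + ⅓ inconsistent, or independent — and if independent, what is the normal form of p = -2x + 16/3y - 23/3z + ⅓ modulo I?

-2x + 16/3y - 23/3z + ⅓ is independent of I; its normal form modulo I is -7z + 7.

First compute the reduced Gröbner basis of I by Buchberger's algorithm.
f_1 = 3/2x - 4y + ½z + 5, LT = x.
f_2 = -10xz - 4x - 14, LT = xz.

S(f_1,f_2): lcm = xz. S = -⅖x - 8/3yz + ⅓z² + 10/3z - 7/5.
  leading term x: subtract (-4/15)·f_1 from -⅖x - 8/3yz + ⅓z² + 10/3z - 7/5 → -8/3yz - 16/15y + ⅓z² + 52/15z - 1/15
  leading term yz: no divisor's leading term divides it; move -8/3yz to the remainder.
  leading term y: no divisor's leading term divides it; move -16/15y to the remainder.
  leading term z²: no divisor's leading term divides it; move ⅓z² to the remainder.
  leading term z: no divisor's leading term divides it; move 52/15z to the remainder.
  leading term 1: no divisor's leading term divides it; move -1/15 to the remainder.
  remainder -8/3yz - 16/15y + ⅓z² + 52/15z - 1/15 ≠ 0; add h_3 = -8/3yz - 16/15y + ⅓z² + 52/15z - 1/15 to the basis.

S(f_1,h_3): leading monomials are coprime, so the S-polynomial reduces to 0 (Buchberger's first criterion).
S(f_2,h_3): lcm = xyz. S = ⅛xz² + 13/10xz - 1/40x + 7/5y.
  leading term xz²: subtract (1/12z²)·f_1 from ⅛xz² + 13/10xz - 1/40x + 7/5y → 13/10xz - 1/40x + ⅓yz² + 7/5y - 1/24z³ - 5/12z²
  leading term xz: subtract (13/15z)·f_1 from 13/10xz - 1/40x + ⅓yz² + 7/5y - 1/24z³ - 5/12z² → -1/40x + ⅓yz² + 52/15yz + 7/5y - 1/24z³ - 17/20z² - 13/3z
  leading term x: subtract (-1/60)·f_1 from -1/40x + ⅓yz² + 52/15yz + 7/5y - 1/24z³ - 17/20z² - 13/3z → ⅓yz² + 52/15yz + 4/3y - 1/24z³ - 17/20z² - 173/40z + 1/12
  leading term yz²: subtract (-⅛z)·h_3 from ⅓yz² + 52/15yz + 4/3y - 1/24z³ - 17/20z² - 173/40z + 1/12 → 10/3yz + 4/3y - 5/12z² - 13/3z + 1/12
  leading term yz: subtract (-5/4)·h_3 from 10/3yz + 4/3y - 5/12z² - 13/3z + 1/12 → 0
  remainder 0.

Every S-polynomial of the final basis reduces to 0, so we have a Gröbner basis.
Inter-reduce: drop elements whose leading term is divisible by another's, tail-reduce, and make monic.
Reduced Gröbner basis: {x - 8/3y + ⅓z + 10/3, yz + ⅖y - ⅛z² - 13/10z + 1/40}.
Label its elements g_1 = x - 8/3y + ⅓z + 10/3, g_2 = yz + ⅖y - ⅛z² - 13/10z + 1/40.

Reduce p = -2x + 16/3y - 23/3z + ⅓ modulo G:
  leading term x: subtract (-2)·g_1 from -2x + 16/3y - 23/3z + ⅓ → -7z + 7
  leading term z: no divisor's leading term divides it; move -7z to the remainder.
  leading term 1: no divisor's leading term divides it; move 7 to the remainder.
  normal form = -7z + 7.
The normal form is nonzero, so p ∉ I. Since p minus its normal form lies in I, I + (p) = I + (r) where r = -7z + 7; decide whether this ideal is the whole ring.
Run Buchberger on G together with r (pairs among the g_i already reduce to 0 since G is a Gröbner basis):
g_1 = x - 8/3y + ⅓z + 10/3, LT = x.
g_2 = yz + ⅖y - ⅛z² - 13/10z + 1/40, LT = yz.
r = -7z + 7, LT = z.

S(g_1,g_2): leading monomials are coprime, so the S-polynomial reduces to 0 (Buchberger's first criterion).
S(g_1,r): leading monomials are coprime, so the S-polynomial reduces to 0 (Buchberger's first criterion).
S(g_2,r): lcm = yz. S = 7/5y - ⅛z² - 13/10z + 1/40.
  leading term y: no divisor's leading term divides it; move 7/5y to the remainder.
  leading term z²: subtract (1/56z)·r from -⅛z² - 13/10z + 1/40 → -57/40z + 1/40
  leading term z: subtract (57/280)·r from -57/40z + 1/40 → -7/5
  leading term 1: no divisor's leading term divides it; move -7/5 to the remainder.
  remainder 7/5y - 7/5 ≠ 0; add m_4 = 7/5y - 7/5 to the basis.

S(g_1,m_4): leading monomials are coprime, so the S-polynomial reduces to 0 (Buchberger's first criterion).
S(g_2,m_4): lcm = yz. S = ⅖y - ⅛z² - 3/10z + 1/40.
  leading term y: subtract (2/7)·m_4 from ⅖y - ⅛z² - 3/10z + 1/40 → -⅛z² - 3/10z + 17/40
  leading term z²: subtract (1/56z)·r from -⅛z² - 3/10z + 17/40 → -17/40z + 17/40
  leading term z: subtract (17/280)·r from -17/40z + 17/40 → 0
  remainder 0.

S(r,m_4): leading monomials are coprime, so the S-polynomial reduces to 0 (Buchberger's first criterion).
Every S-polynomial of the final basis reduces to 0, so we have a Gröbner basis.
Inter-reduce: drop elements whose leading term is divisible by another's, tail-reduce, and make monic.
Reduced Gröbner basis: {x + 1, y - 1, z - 1}.
The reduced Gröbner basis of I + (p) is {x + 1, y - 1, z - 1} ≠ {1}, a proper ideal, so the enlarged system stays consistent: p is independent of I, with normal form -7z + 7.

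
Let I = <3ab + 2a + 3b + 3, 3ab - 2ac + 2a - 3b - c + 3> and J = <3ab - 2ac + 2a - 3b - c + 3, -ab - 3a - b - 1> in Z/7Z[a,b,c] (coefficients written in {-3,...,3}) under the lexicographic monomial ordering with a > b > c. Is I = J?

Equality of ideals is decidable: compute both reduced Gröbner bases (unique for the ordering) and check whether they agree.
Buchberger on the first generating set:
f_1 = 3ab + 2a + 3b + 3, LT = ab.
f_2 = 3ab - 2ac + 2a - 3b - c + 3, LT = ab.

S(f_1,f_2): lcm = ab. S = 3ac + 2b - 2c.
  reduce S modulo (f_1, f_2):
  remainder 3ac + 2b - 2c ≠ 0; add g_3 = 3ac + 2b - 2c to the basis.

S(f_1,g_3): lcm = abc. S = 3ac - 3b^{2} - 3bc + c.
  reduce S modulo (f_1, f_2, g_3):
  remainder -3b^{2} - 3bc - 2b + 3c ≠ 0; add g_4 = -3b^{2} - 3bc - 2b + 3c to the basis.

The other S-polynomials (S(f_2,g_3), S(f_1,g_4), S(f_2,g_4), S(g_3,g_4)) all reduce to 0 modulo the current basis, so we have a Gröbner basis.
Inter-reduce: drop elements whose leading term is divisible by another's, tail-reduce, and make monic.
Reduced Gröbner basis: {ab + 3a + b + 1, ac + 3b - 3c, b^{2} + bc + 3b - c}.

Buchberger on the second generating set:
h_1 = 3ab - 2ac + 2a - 3b - c + 3, LT = ab.
h_2 = -ab - 3a - b - 1, LT = ab.

S(h_1,h_2): lcm = ab. S = -3ac - 2b + 2c.
  reduce S modulo (h_1, h_2):
  remainder -3ac - 2b + 2c ≠ 0; add k_3 = -3ac - 2b + 2c to the basis.

S(h_1,k_3): lcm = abc. S = -3ac^{2} + 3ac - 3b^{2} + 2bc + 2c^{2} + c.
  reduce S modulo (h_1, h_2, k_3):
  remainder -3b^{2} - 3bc - 2b + 3c ≠ 0; add k_4 = -3b^{2} - 3bc - 2b + 3c to the basis.

The other S-polynomials (S(h_2,k_3), S(h_1,k_4), S(h_2,k_4), S(k_3,k_4)) all reduce to 0 modulo the current basis, so we have a Gröbner basis.
Inter-reduce: drop elements whose leading term is divisible by another's, tail-reduce, and make monic.
Reduced Gröbner basis: {ab + 3a + b + 1, ac + 3b - 3c, b^{2} + bc + 3b - c}.

Same reduced basis, so the two generating sets span the same ideal.

Yes, the ideals are equal.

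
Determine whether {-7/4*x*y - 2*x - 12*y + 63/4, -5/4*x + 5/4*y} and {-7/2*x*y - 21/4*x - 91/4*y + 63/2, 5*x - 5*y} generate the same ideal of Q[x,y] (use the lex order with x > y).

Yes, the ideals are equal.

Two ideals are equal iff their reduced Gröbner bases coincide (the reduced basis is unique for a fixed ordering).
Buchberger on the first generating set:
f_1 = -7/4*x*y - 2*x - 12*y + 63/4, LT = x*y.
f_2 = -5/4*x + 5/4*y, LT = x.

S(f_1,f_2): lcm = x*y. S = 8/7*x + y**2 + 48/7*y - 9.
  leading term x: subtract (-32/35)·f_2 from 8/7*x + y**2 + 48/7*y - 9 → y**2 + 8*y - 9
  leading term y**2: no divisor's leading term divides it; move y**2 to the remainder.
  leading term y: no divisor's leading term divides it; move 8*y to the remainder.
  leading term 1: no divisor's leading term divides it; move -9 to the remainder.
  remainder y**2 + 8*y - 9 ≠ 0; add g_3 = y**2 + 8*y - 9 to the basis.

S(f_1,g_3): lcm = x*y**2. S = -48/7*x*y + 9*x + 48/7*y**2 - 9*y.
  leading term x*y: subtract (192/49)·f_1 from -48/7*x*y + 9*x + 48/7*y**2 - 9*y → 825/49*x + 48/7*y**2 + 1863/49*y - 432/7
  leading term x: subtract (-660/49)·f_2 from 825/49*x + 48/7*y**2 + 1863/49*y - 432/7 → 48/7*y**2 + 384/7*y - 432/7
  leading term y**2: subtract (48/7)·g_3 from 48/7*y**2 + 384/7*y - 432/7 → 0
  remainder 0.

S(f_2,g_3): leading monomials are coprime, so the S-polynomial reduces to 0 (Buchberger's first criterion).
Every S-polynomial of the final basis reduces to 0, so we have a Gröbner basis.
Inter-reduce: drop elements whose leading term is divisible by another's, tail-reduce, and make monic.
Reduced Gröbner basis: {x - y, y**2 + 8*y - 9}.

Buchberger on the second generating set:
h_1 = -7/2*x*y - 21/4*x - 91/4*y + 63/2, LT = x*y.
h_2 = 5*x - 5*y, LT = x.

S(h_1,h_2): lcm = x*y. S = 3/2*x + y**2 + 13/2*y - 9.
  leading term x: subtract (3/10)·h_2 from 3/2*x + y**2 + 13/2*y - 9 → y**2 + 8*y - 9
  leading term y**2: no divisor's leading term divides it; move y**2 to the remainder.
  leading term y: no divisor's leading term divides it; move 8*y to the remainder.
  leading term 1: no divisor's leading term divides it; move -9 to the remainder.
  remainder y**2 + 8*y - 9 ≠ 0; add k_3 = y**2 + 8*y - 9 to the basis.

S(h_1,k_3): lcm = x*y**2. S = -13/2*x*y + 9*x + 13/2*y**2 - 9*y.
  leading term x*y: subtract (13/7)·h_1 from -13/2*x*y + 9*x + 13/2*y**2 - 9*y → 75/4*x + 13/2*y**2 + 133/4*y - 117/2
  leading term x: subtract (15/4)·h_2 from 75/4*x + 13/2*y**2 + 133/4*y - 117/2 → 13/2*y**2 + 52*y - 117/2
  leading term y**2: subtract (13/2)·k_3 from 13/2*y**2 + 52*y - 117/2 → 0
  remainder 0.

S(h_2,k_3): leading monomials are coprime, so the S-polynomial reduces to 0 (Buchberger's first criterion).
Every S-polynomial of the final basis reduces to 0, so we have a Gröbner basis.
Inter-reduce: drop elements whose leading term is divisible by another's, tail-reduce, and make monic.
Reduced Gröbner basis: {x - y, y**2 + 8*y - 9}.

These coincide, so the ideals are equal.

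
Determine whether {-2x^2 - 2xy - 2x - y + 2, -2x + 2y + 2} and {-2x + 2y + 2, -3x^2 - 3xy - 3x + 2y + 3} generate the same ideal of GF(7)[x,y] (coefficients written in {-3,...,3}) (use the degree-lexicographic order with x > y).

Yes, the ideals are equal.

Since reduced Gröbner bases are canonical representatives of ideals under a given ordering, it suffices to compute and compare them.
Buchberger on the first generating set:
f_1 = -2x^2 - 2xy - 2x - y + 2, LT = x^2.
f_2 = -2x + 2y + 2, LT = x.

S(f_1,f_2): lcm = x^2. S = 2xy + 2x - 3y - 1.
  leading term xy: subtract (-y)·f_2 from 2xy + 2x - 3y - 1 → 2y^2 + 2x - y - 1
  leading term y^2: no divisor's leading term divides it; move 2y^2 to the remainder.
  leading term x: subtract (-1)·f_2 from 2x - y - 1 → y + 1
  leading term y: no divisor's leading term divides it; move y to the remainder.
  leading term 1: no divisor's leading term divides it; move 1 to the remainder.
  remainder 2y^2 + y + 1 ≠ 0; add g_3 = 2y^2 + y + 1 to the basis.

The other S-polynomials (S(f_1,g_3), S(f_2,g_3)) all reduce to 0 modulo the current basis, so we have a Gröbner basis.
Inter-reduce: drop elements whose leading term is divisible by another's, tail-reduce, and make monic.
Reduced Gröbner basis: {y^2 - 3y - 3, x - y - 1}.

Buchberger on the second generating set:
h_1 = -2x + 2y + 2, LT = x.
h_2 = -3x^2 - 3xy - 3x + 2y + 3, LT = x^2.

S(h_1,h_2): lcm = x^2. S = -2xy - 2x + 3y + 1.
  leading term xy: subtract (y)·h_1 from -2xy - 2x + 3y + 1 → -2y^2 - 2x + y + 1
  leading term y^2: no divisor's leading term divides it; move -2y^2 to the remainder.
  leading term x: subtract (1)·h_1 from -2x + y + 1 → -y - 1
  leading term y: no divisor's leading term divides it; move -y to the remainder.
  leading term 1: no divisor's leading term divides it; move -1 to the remainder.
  remainder -2y^2 - y - 1 ≠ 0; add k_3 = -2y^2 - y - 1 to the basis.

The other S-polynomials (S(h_1,k_3), S(h_2,k_3)) all reduce to 0 modulo the current basis, so we have a Gröbner basis.
Inter-reduce: drop elements whose leading term is divisible by another's, tail-reduce, and make monic.
Reduced Gröbner basis: {y^2 - 3y - 3, x - y - 1}.

These coincide, so the ideals are equal.
The same test decides containment: I ⊆ J iff every generator of I reduces to 0 modulo a Gröbner basis of J.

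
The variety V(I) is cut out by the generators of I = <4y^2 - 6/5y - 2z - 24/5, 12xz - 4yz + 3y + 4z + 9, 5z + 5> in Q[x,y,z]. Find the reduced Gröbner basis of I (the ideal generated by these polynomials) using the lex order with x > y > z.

G = {x - 7/12y - 5/12, y^2 - 3/10y - 7/10, z + 1}

This is the nonlinear analogue of row-reducing a linear system.

f_1 = 4y^2 - 6/5y - 2z - 24/5, LT = y^2.
f_2 = 12xz - 4yz + 3y + 4z + 9, LT = xz.
f_3 = 5z + 5, LT = z.

S(f_1,f_2): leading monomials are coprime, so the S-polynomial reduces to 0 (Buchberger's first criterion).
S(f_1,f_3): leading monomials are coprime, so the S-polynomial reduces to 0 (Buchberger's first criterion).
S(f_2,f_3): lcm = xz. S = -x - 1/3yz + 1/4y + 1/3z + 3/4.
  leading term x: no divisor's leading term divides it; move -x to the remainder.
  leading term yz: subtract (-1/15y)·f_3 from -1/3yz + 1/4y + 1/3z + 3/4 → 7/12y + 1/3z + 3/4
  leading term y: no divisor's leading term divides it; move 7/12y to the remainder.
  leading term z: subtract (1/15)·f_3 from 1/3z + 3/4 → 5/12
  leading term 1: no divisor's leading term divides it; move 5/12 to the remainder.
  remainder -x + 7/12y + 5/12 ≠ 0; add g_4 = -x + 7/12y + 5/12 to the basis.

S(f_1,g_4): leading monomials are coprime, so the S-polynomial reduces to 0 (Buchberger's first criterion).
S(f_2,g_4): lcm = xz. S = 1/4yz + 1/4y + 3/4z + 3/4.
  leading term yz: subtract (1/20y)·f_3 from 1/4yz + 1/4y + 3/4z + 3/4 → 3/4z + 3/4
  leading term z: subtract (3/20)·f_3 from 3/4z + 3/4 → 0
  remainder 0.

S(f_3,g_4): leading monomials are coprime, so the S-polynomial reduces to 0 (Buchberger's first criterion).
Every S-polynomial of the final basis reduces to 0, so we have a Gröbner basis.
Inter-reduce: drop elements whose leading term is divisible by another's, tail-reduce, and make monic.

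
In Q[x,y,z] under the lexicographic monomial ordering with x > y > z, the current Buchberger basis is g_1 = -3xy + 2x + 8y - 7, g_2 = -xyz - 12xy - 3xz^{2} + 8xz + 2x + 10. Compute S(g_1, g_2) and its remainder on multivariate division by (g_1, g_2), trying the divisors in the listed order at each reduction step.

lcm(LM(g_1), LM(g_2)) = xyz.
S = (lcm/LT(g_1))·g_1 − (lcm/LT(g_2))·g_2 = -12xy - 3xz^{2} + \tfrac{22}{3}xz + 2x - \tfrac{8}{3}yz + \tfrac{7}{3}z + 10.
Reduce S modulo (g_1, g_2) in that order:
  leading term xy: subtract (4)·g_1 from -12xy - 3xz^{2} + \tfrac{22}{3}xz + 2x - \tfrac{8}{3}yz + \tfrac{7}{3}z + 10 → -3xz^{2} + \tfrac{22}{3}xz - 6x - \tfrac{8}{3}yz - 32y + \tfrac{7}{3}z + 38
  leading term xz^{2}: no divisor's leading term divides it; move -3xz^{2} to the remainder.
  leading term xz: no divisor's leading term divides it; move \tfrac{22}{3}xz to the remainder.
  leading term x: no divisor's leading term divides it; move -6x to the remainder.
  leading term yz: no divisor's leading term divides it; move -\tfrac{8}{3}yz to the remainder.
  leading term y: no divisor's leading term divides it; move -32y to the remainder.
  leading term z: no divisor's leading term divides it; move \tfrac{7}{3}z to the remainder.
  leading term 1: no divisor's leading term divides it; move 38 to the remainder.
The remainder -3xz^{2} + \tfrac{22}{3}xz - 6x - \tfrac{8}{3}yz - 32y + \tfrac{7}{3}z + 38 is nonzero, so it would be added as the next basis element.

S(g_1, g_2) = -12xy - 3xz^{2} + \tfrac{22}{3}xz + 2x - \tfrac{8}{3}yz + \tfrac{7}{3}z + 10; remainder on division = -3xz^{2} + \tfrac{22}{3}xz - 6x - \tfrac{8}{3}yz - 32y + \tfrac{7}{3}z + 38.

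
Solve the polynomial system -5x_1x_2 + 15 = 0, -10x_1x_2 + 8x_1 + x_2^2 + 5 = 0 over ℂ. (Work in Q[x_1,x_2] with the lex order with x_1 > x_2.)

{(3, 1), (1/16 + sqrt(97)/16, -1/2 + sqrt(97)/2), (1/16 - sqrt(97)/16, -sqrt(97)/2 - 1/2)}

Compute a lex Gröbner basis by Buchberger's algorithm.
f_1 = -5x_1x_2 + 15, LT = x_1x_2.
f_2 = -10x_1x_2 + 8x_1 + x_2^2 + 5, LT = x_1x_2.

S(f_1,f_2): lcm = x_1x_2. S = 4/5x_1 + 1/10x_2^2 - 5/2.
  leading term x_1: no divisor's leading term divides it; move 4/5x_1 to the remainder.
  leading term x_2^2: no divisor's leading term divides it; move 1/10x_2^2 to the remainder.
  leading term 1: no divisor's leading term divides it; move -5/2 to the remainder.
  remainder 4/5x_1 + 1/10x_2^2 - 5/2 ≠ 0; add h_3 = 4/5x_1 + 1/10x_2^2 - 5/2 to the basis.

S(f_1,h_3): lcm = x_1x_2. S = -1/8x_2^3 + 25/8x_2 - 3.
  leading term x_2^3: no divisor's leading term divides it; move -1/8x_2^3 to the remainder.
  leading term x_2: no divisor's leading term divides it; move 25/8x_2 to the remainder.
  leading term 1: no divisor's leading term divides it; move -3 to the remainder.
  remainder -1/8x_2^3 + 25/8x_2 - 3 ≠ 0; add h_4 = -1/8x_2^3 + 25/8x_2 - 3 to the basis.

The other S-polynomials (S(f_2,h_3), S(f_1,h_4), S(f_2,h_4), S(h_3,h_4)) all reduce to 0 modulo the current basis, so we have a Gröbner basis.
Inter-reduce: drop elements whose leading term is divisible by another's, tail-reduce, and make monic.
Reduced Gröbner basis: {x_1 + 1/8x_2^2 - 25/8, x_2^3 - 25x_2 + 24}.

Elimination: the polynomial x_2^3 - 25x_2 + 24 lies in the elimination ideal for x_2, so x_2 ∈ {1, -1/2 + sqrt(97)/2, -sqrt(97)/2 - 1/2}. For each such x_2, the remaining basis elements (now univariate) give the rest of the solution.
  x_2 = 1: the earlier basis element becomes x_1 - 3 = 0, giving x_1 = 3 — point (3, 1).
  x_2 = -1/2 + sqrt(97)/2: the earlier basis element becomes x_1 - sqrt(97)/16 - 1/16 = 0, giving x_1 = 1/16 + sqrt(97)/16 — point (1/16 + sqrt(97)/16, -1/2 + sqrt(97)/2).
  x_2 = -sqrt(97)/2 - 1/2: the earlier basis element becomes x_1 - 1/16 + sqrt(97)/16 = 0, giving x_1 = 1/16 - sqrt(97)/16 — point (1/16 - sqrt(97)/16, -sqrt(97)/2 - 1/2).
Substituting each solution back into the original system confirms all equations vanish.
Zero-dimensionality of the ideal guarantees finitely many solutions over ℂ.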